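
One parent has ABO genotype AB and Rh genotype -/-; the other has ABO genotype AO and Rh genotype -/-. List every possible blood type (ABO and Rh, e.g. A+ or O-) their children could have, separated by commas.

Gametes from AB × AO give offspring ABO genotypes AA, AB, AO, BO, i.e. phenotypes A, B, AB.
Rh cross -/- × -/- → phenotypes Rh-.
Combining independently: A-, B-, AB-.

A-, B-, AB-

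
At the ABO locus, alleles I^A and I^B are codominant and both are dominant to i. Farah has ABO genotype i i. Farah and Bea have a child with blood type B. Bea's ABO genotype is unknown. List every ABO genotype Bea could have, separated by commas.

For each candidate genotype of Bea, check whether crossing it with i i can produce every observed child phenotype.
  I^A I^A → possible child types {A} ✗
  I^A I^B → possible child types {A, B} ✓
  I^A i → possible child types {O, A} ✗
  I^B I^B → possible child types {B} ✓
  I^B i → possible child types {O, B} ✓
  i i → possible child types {O} ✗

I^A I^B, I^B I^B, I^B i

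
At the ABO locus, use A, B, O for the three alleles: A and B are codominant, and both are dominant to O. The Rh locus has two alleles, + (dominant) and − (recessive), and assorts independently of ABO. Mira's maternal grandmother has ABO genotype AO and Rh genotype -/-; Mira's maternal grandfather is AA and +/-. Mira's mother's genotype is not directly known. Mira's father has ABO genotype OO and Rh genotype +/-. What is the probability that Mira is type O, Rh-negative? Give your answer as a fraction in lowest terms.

3/32

Mira's mother's ABO genotype from AO × AA: 1/2 AA, 1/2 AO.
Crossing each possibility with the father OO and summing P(type O): 1/2·0 + 1/2·1/2 = 1/4.
Similarly for Rh via the mother's Rh distribution: P(Rh-) = 3/8.
Independent loci: 1/4 × 3/8 = 3/32.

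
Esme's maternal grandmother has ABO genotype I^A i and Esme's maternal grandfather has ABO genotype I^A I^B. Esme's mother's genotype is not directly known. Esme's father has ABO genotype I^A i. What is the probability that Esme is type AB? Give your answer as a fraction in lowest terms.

1/8

Esme's mother's ABO genotype from I^A i × I^A I^B: 1/4 I^A I^A, 1/4 I^A I^B, 1/4 I^A i, 1/4 I^B i.
Crossing each possibility with the father I^A i and summing P(type AB): 1/4·0 + 1/4·1/4 + 1/4·0 + 1/4·1/4 = 1/8.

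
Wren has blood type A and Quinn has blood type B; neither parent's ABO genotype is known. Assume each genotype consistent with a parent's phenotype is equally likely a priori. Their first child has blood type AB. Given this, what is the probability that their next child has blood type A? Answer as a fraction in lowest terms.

Possible genotypes: Wren ∈ {AA, AO}; Quinn ∈ {BB, BO}.
Weight each parental genotype pair by prior × P(type-AB child):
  AA × BB: posterior weight 4/9; P(next child type A) = 0.
  AA × BO: posterior weight 2/9; P(next child type A) = 1/2.
  AO × BB: posterior weight 2/9; P(next child type A) = 0.
  AO × BO: posterior weight 1/9; P(next child type A) = 1/4.
Weighted sum = 5/36.

5/36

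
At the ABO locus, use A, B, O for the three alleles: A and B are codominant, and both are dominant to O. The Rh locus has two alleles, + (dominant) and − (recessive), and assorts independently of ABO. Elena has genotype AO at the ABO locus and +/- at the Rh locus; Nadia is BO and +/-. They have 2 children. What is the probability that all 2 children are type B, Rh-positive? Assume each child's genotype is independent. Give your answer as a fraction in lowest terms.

ABO cross AO × BO → 1/4 O, 1/4 A, 1/4 B, 1/4 AB.
Rh cross +/- × +/- → 3/4 Rh+, 1/4 Rh-; so P(type B, Rh-positive) = 1/4 × 3/4 = 3/16 per child.
All 2 independent: (3/16)^2 = 9/256.

9/256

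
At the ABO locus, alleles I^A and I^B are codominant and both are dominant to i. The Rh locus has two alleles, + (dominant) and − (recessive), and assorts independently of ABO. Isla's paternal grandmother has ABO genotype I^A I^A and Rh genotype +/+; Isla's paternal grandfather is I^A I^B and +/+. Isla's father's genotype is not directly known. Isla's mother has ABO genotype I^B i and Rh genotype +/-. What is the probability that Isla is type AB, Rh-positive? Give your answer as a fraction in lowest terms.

3/8

Isla's father's ABO genotype from I^A I^A × I^A I^B: 1/2 I^A I^A, 1/2 I^A I^B.
Crossing each possibility with the mother I^B i and summing P(type AB): 1/2·1/2 + 1/2·1/4 = 3/8.
Similarly for Rh via the father's Rh distribution: P(Rh+) = 1.
Independent loci: 3/8 × 1 = 3/8.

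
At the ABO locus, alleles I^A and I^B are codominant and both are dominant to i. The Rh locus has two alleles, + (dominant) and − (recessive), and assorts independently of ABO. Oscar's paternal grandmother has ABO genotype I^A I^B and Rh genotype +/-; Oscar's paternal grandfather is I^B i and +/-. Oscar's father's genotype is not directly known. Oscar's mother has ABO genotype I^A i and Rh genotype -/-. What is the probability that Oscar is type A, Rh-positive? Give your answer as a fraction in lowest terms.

Oscar's father's ABO genotype from I^A I^B × I^B i: 1/4 I^A I^B, 1/4 I^A i, 1/4 I^B I^B, 1/4 I^B i.
Crossing each possibility with the mother I^A i and summing P(type A): 1/4·1/2 + 1/4·3/4 + 1/4·0 + 1/4·1/4 = 3/8.
Similarly for Rh via the father's Rh distribution: P(Rh+) = 1/2.
Independent loci: 3/8 × 1/2 = 3/16.

3/16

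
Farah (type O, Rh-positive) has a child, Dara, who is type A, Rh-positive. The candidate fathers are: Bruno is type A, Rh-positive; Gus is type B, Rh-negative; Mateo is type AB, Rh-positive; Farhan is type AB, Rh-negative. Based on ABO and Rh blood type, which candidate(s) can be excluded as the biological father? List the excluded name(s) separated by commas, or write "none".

Gus

A candidate is excluded only if no genotype consistent with his phenotype could produce a type A, Rh-positive child with a type O, Rh-positive mother.
Gus (type B, Rh-): no genotype consistent with that phenotype can produce a type-A Rh+ child with a type-O mother.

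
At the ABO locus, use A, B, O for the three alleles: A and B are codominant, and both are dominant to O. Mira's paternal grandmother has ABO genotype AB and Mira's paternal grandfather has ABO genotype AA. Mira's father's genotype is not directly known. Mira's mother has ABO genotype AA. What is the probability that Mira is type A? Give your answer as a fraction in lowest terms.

Mira's father's ABO genotype from AB × AA: 1/2 AA, 1/2 AB.
Crossing each possibility with the mother AA and summing P(type A): 1/2·1 + 1/2·1/2 = 3/4.

3/4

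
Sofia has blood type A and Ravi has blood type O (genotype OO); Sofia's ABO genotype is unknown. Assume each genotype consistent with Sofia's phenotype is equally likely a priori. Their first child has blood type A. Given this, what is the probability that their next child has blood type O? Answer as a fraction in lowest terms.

Possible genotypes: Sofia ∈ {AA, AO}; Ravi ∈ {OO}.
Weight each parental genotype pair by prior × P(type-A child):
  AA × OO: posterior weight 2/3; P(next child type O) = 0.
  AO × OO: posterior weight 1/3; P(next child type O) = 1/2.
Weighted sum = 1/6.

1/6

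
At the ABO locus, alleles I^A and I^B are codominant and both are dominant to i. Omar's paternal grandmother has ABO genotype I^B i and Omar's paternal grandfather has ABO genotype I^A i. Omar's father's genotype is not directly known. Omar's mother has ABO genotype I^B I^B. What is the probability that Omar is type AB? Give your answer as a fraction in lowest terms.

Omar's father's ABO genotype from I^B i × I^A i: 1/4 I^A I^B, 1/4 I^A i, 1/4 I^B i, 1/4 i i.
Crossing each possibility with the mother I^B I^B and summing P(type AB): 1/4·1/2 + 1/4·1/2 + 1/4·0 + 1/4·0 = 1/4.

1/4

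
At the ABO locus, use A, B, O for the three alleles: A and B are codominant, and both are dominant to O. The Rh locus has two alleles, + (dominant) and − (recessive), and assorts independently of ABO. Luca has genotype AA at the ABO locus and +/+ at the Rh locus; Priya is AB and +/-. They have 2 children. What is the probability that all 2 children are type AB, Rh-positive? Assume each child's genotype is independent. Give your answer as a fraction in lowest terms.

1/4

ABO cross AA × AB → 1/2 A, 1/2 AB.
Rh cross +/+ × +/- → 1 Rh+; so P(type AB, Rh-positive) = 1/2 × 1 = 1/2 per child.
All 2 independent: (1/2)^2 = 1/4.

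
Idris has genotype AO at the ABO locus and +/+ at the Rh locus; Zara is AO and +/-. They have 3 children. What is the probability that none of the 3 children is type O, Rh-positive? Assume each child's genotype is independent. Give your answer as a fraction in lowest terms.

27/64

ABO cross AO × AO → 1/4 O, 3/4 A.
Rh cross +/+ × +/- → 1 Rh+; so P(type O, Rh-positive) = 1/4 × 1 = 1/4 per child.
P(not type O, Rh-positive) = 3/4 for one child; (3/4)^3 = 27/64.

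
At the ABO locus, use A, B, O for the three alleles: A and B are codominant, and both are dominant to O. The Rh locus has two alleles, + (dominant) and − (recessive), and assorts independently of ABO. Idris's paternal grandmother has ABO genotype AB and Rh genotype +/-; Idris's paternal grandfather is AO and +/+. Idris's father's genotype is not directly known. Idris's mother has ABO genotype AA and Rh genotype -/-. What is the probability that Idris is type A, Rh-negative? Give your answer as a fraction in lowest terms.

3/16

Idris's father's ABO genotype from AB × AO: 1/4 AA, 1/4 AB, 1/4 AO, 1/4 BO.
Crossing each possibility with the mother AA and summing P(type A): 1/4·1 + 1/4·1/2 + 1/4·1 + 1/4·1/2 = 3/4.
Similarly for Rh via the father's Rh distribution: P(Rh-) = 1/4.
Independent loci: 3/4 × 1/4 = 3/16.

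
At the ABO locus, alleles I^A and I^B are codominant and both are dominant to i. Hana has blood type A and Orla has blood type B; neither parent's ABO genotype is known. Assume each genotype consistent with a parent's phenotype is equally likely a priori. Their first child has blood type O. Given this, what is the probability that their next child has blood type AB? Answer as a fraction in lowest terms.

1/4

Possible genotypes: Hana ∈ {I^A I^A, I^A i}; Orla ∈ {I^B I^B, I^B i}.
Weight each parental genotype pair by prior × P(type-O child):
  I^A i × I^B i: posterior weight 1; P(next child type AB) = 1/4.
Weighted sum = 1/4.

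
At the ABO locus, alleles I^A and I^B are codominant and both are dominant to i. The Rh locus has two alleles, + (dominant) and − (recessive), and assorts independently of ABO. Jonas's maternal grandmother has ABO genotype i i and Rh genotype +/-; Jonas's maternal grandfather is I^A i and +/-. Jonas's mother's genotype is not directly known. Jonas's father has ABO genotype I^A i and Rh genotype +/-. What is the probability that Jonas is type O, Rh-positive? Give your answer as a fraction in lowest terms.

9/32

Jonas's mother's ABO genotype from i i × I^A i: 1/2 I^A i, 1/2 i i.
Crossing each possibility with the father I^A i and summing P(type O): 1/2·1/4 + 1/2·1/2 = 3/8.
Similarly for Rh via the mother's Rh distribution: P(Rh+) = 3/4.
Independent loci: 3/8 × 3/4 = 9/32.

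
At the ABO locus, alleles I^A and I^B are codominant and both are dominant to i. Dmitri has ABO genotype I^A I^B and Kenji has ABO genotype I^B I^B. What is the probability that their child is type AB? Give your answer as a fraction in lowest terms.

1/2

ABO cross I^A I^B × I^B I^B → offspring phenotypes: 1/2 B, 1/2 AB.
So P(type AB) = 1/2.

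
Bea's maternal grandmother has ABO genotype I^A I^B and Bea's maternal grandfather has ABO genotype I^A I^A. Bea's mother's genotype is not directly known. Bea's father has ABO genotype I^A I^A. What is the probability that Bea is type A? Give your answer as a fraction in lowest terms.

3/4

Bea's mother's ABO genotype from I^A I^B × I^A I^A: 1/2 I^A I^A, 1/2 I^A I^B.
Crossing each possibility with the father I^A I^A and summing P(type A): 1/2·1 + 1/2·1/2 = 3/4.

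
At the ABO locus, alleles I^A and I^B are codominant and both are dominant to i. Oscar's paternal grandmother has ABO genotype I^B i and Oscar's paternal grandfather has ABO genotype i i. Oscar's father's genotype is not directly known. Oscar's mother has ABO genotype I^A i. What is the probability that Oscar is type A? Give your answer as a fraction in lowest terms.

Oscar's father's ABO genotype from I^B i × i i: 1/2 I^B i, 1/2 i i.
Crossing each possibility with the mother I^A i and summing P(type A): 1/2·1/4 + 1/2·1/2 = 3/8.

3/8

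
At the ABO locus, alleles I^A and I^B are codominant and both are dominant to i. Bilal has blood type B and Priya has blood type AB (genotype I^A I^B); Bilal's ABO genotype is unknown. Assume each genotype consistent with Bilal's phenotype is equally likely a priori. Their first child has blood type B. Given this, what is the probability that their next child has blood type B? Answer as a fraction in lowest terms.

Possible genotypes: Bilal ∈ {I^B I^B, I^B i}; Priya ∈ {I^A I^B}.
Weight each parental genotype pair by prior × P(type-B child):
  I^B I^B × I^A I^B: posterior weight 1/2; P(next child type B) = 1/2.
  I^B i × I^A I^B: posterior weight 1/2; P(next child type B) = 1/2.
Weighted sum = 1/2.

1/2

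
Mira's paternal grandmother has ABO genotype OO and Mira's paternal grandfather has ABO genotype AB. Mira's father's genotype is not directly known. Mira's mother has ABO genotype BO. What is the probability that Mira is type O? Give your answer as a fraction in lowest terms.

1/4

Mira's father's ABO genotype from OO × AB: 1/2 AO, 1/2 BO.
Crossing each possibility with the mother BO and summing P(type O): 1/2·1/4 + 1/2·1/4 = 1/4.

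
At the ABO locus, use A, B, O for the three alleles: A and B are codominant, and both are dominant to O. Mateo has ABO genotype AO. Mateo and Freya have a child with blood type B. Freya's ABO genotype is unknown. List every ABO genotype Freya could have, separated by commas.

For each candidate genotype of Freya, check whether crossing it with AO can produce every observed child phenotype.
  AA → possible child types {A} ✗
  AB → possible child types {A, B, AB} ✓
  AO → possible child types {O, A} ✗
  BB → possible child types {B, AB} ✓
  BO → possible child types {O, A, B, AB} ✓
  OO → possible child types {O, A} ✗

AB, BB, BO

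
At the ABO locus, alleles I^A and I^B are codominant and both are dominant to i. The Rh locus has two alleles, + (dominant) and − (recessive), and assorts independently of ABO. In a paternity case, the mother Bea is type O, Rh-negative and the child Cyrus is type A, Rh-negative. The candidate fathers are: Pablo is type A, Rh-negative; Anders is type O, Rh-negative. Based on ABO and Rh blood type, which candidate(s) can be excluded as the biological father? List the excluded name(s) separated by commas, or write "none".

A candidate is excluded only if no genotype consistent with his phenotype could produce a type A, Rh-negative child with a type O, Rh-negative mother.
Anders (type O, Rh-): no genotype consistent with that phenotype can produce a type-A Rh- child with a type-O mother.

Anders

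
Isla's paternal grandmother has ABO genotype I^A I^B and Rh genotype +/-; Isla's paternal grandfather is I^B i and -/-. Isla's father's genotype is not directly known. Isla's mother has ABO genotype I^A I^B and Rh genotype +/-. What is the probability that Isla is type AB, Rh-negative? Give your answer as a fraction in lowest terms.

Isla's father's ABO genotype from I^A I^B × I^B i: 1/4 I^A I^B, 1/4 I^A i, 1/4 I^B I^B, 1/4 I^B i.
Crossing each possibility with the mother I^A I^B and summing P(type AB): 1/4·1/2 + 1/4·1/4 + 1/4·1/2 + 1/4·1/4 = 3/8.
Similarly for Rh via the father's Rh distribution: P(Rh-) = 3/8.
Independent loci: 3/8 × 3/8 = 9/64.

9/64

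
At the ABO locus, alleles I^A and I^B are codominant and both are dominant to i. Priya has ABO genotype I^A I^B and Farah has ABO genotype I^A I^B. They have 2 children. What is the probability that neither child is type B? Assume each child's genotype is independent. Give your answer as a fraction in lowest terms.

ABO cross I^A I^B × I^A I^B → 1/4 A, 1/4 B, 1/2 AB.
So P(type B) = 1/4 per child.
P(not type B) = 3/4 for one child; (3/4)^2 = 9/16.

9/16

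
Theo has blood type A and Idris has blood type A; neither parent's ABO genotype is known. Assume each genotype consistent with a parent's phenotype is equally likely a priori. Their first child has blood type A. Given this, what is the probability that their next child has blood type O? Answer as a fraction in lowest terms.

1/20

Possible genotypes: Theo ∈ {I^A I^A, I^A i}; Idris ∈ {I^A I^A, I^A i}.
Weight each parental genotype pair by prior × P(type-A child):
  I^A I^A × I^A I^A: posterior weight 4/15; P(next child type O) = 0.
  I^A I^A × I^A i: posterior weight 4/15; P(next child type O) = 0.
  I^A i × I^A I^A: posterior weight 4/15; P(next child type O) = 0.
  I^A i × I^A i: posterior weight 1/5; P(next child type O) = 1/4.
Weighted sum = 1/20.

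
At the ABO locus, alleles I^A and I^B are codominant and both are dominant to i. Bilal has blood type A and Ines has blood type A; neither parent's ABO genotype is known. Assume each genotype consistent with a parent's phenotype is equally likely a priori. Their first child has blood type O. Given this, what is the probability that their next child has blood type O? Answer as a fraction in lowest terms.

1/4

Possible genotypes: Bilal ∈ {I^A I^A, I^A i}; Ines ∈ {I^A I^A, I^A i}.
Weight each parental genotype pair by prior × P(type-O child):
  I^A i × I^A i: posterior weight 1; P(next child type O) = 1/4.
Weighted sum = 1/4.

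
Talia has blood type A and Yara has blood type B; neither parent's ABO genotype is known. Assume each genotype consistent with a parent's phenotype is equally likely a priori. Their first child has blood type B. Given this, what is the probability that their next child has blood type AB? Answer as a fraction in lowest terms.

5/12

Possible genotypes: Talia ∈ {AA, AO}; Yara ∈ {BB, BO}.
Weight each parental genotype pair by prior × P(type-B child):
  AO × BB: posterior weight 2/3; P(next child type AB) = 1/2.
  AO × BO: posterior weight 1/3; P(next child type AB) = 1/4.
Weighted sum = 5/12.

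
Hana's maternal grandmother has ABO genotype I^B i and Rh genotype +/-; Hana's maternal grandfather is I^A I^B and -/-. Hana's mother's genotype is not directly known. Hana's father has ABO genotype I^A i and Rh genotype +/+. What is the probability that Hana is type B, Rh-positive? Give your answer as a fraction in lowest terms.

Hana's mother's ABO genotype from I^B i × I^A I^B: 1/4 I^A I^B, 1/4 I^A i, 1/4 I^B I^B, 1/4 I^B i.
Crossing each possibility with the father I^A i and summing P(type B): 1/4·1/4 + 1/4·0 + 1/4·1/2 + 1/4·1/4 = 1/4.
Similarly for Rh via the mother's Rh distribution: P(Rh+) = 1.
Independent loci: 1/4 × 1 = 1/4.

1/4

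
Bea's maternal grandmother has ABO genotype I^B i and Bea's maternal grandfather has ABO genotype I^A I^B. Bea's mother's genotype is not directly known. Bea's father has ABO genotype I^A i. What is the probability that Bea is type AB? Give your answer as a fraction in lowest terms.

1/4

Bea's mother's ABO genotype from I^B i × I^A I^B: 1/4 I^A I^B, 1/4 I^A i, 1/4 I^B I^B, 1/4 I^B i.
Crossing each possibility with the father I^A i and summing P(type AB): 1/4·1/4 + 1/4·0 + 1/4·1/2 + 1/4·1/4 = 1/4.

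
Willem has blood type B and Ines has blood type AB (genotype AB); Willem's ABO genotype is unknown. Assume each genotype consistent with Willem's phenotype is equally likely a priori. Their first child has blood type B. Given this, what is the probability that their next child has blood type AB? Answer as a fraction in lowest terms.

Possible genotypes: Willem ∈ {BB, BO}; Ines ∈ {AB}.
Weight each parental genotype pair by prior × P(type-B child):
  BB × AB: posterior weight 1/2; P(next child type AB) = 1/2.
  BO × AB: posterior weight 1/2; P(next child type AB) = 1/4.
Weighted sum = 3/8.

3/8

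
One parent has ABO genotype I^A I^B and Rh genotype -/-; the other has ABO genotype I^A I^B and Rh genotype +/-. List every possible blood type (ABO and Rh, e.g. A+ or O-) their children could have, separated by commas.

Gametes from I^A I^B × I^A I^B give offspring ABO genotypes I^A I^A, I^A I^B, I^B I^B, i.e. phenotypes A, B, AB.
Rh cross -/- × +/- → phenotypes Rh+, Rh-.
Combining independently: A+, A-, B+, B-, AB+, AB-.

A+, A-, B+, B-, AB+, AB-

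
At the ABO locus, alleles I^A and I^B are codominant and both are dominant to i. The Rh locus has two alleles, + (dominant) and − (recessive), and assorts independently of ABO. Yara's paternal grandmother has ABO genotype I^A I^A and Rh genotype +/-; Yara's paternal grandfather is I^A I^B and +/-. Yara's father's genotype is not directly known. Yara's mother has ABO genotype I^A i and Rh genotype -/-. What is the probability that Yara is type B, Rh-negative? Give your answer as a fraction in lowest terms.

Yara's father's ABO genotype from I^A I^A × I^A I^B: 1/2 I^A I^A, 1/2 I^A I^B.
Crossing each possibility with the mother I^A i and summing P(type B): 1/2·0 + 1/2·1/4 = 1/8.
Similarly for Rh via the father's Rh distribution: P(Rh-) = 1/2.
Independent loci: 1/8 × 1/2 = 1/16.

1/16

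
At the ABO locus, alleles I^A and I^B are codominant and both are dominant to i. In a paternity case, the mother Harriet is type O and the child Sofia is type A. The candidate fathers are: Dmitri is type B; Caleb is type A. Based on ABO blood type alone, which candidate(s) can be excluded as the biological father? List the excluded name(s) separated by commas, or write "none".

Dmitri

A candidate is excluded only if no genotype consistent with his phenotype could produce a type A child with a type O mother.
Dmitri (type B): no genotype consistent with that phenotype can produce a type-A child with a type-O mother.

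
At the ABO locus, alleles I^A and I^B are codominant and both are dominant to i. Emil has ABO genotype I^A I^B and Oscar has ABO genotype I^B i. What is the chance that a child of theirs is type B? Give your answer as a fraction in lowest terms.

ABO cross I^A I^B × I^B i → offspring phenotypes: 1/4 A, 1/2 B, 1/4 AB.
So P(type B) = 1/2.

1/2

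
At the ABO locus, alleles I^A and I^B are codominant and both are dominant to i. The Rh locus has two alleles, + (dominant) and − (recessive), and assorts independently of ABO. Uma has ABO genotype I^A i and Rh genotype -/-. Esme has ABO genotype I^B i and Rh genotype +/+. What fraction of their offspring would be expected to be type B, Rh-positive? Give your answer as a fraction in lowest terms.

1/4

ABO cross I^A i × I^B i → offspring phenotypes: 1/4 O, 1/4 A, 1/4 B, 1/4 AB.
Rh cross -/- × +/+ → 1 Rh+.
Independent loci: P(type B, Rh-positive) = 1/4 × 1 = 1/4.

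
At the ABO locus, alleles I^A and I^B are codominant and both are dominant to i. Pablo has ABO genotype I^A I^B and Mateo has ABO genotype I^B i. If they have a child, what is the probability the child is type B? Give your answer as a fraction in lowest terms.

1/2

ABO cross I^A I^B × I^B i → offspring phenotypes: 1/4 A, 1/2 B, 1/4 AB.
So P(type B) = 1/2.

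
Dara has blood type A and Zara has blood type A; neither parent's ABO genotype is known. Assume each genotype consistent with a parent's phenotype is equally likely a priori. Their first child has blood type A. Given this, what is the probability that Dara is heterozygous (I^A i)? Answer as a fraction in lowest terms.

7/15

Possible genotypes: Dara ∈ {I^A I^A, I^A i}; Zara ∈ {I^A I^A, I^A i}.
Weight each parental genotype pair by prior × P(type-A child):
  I^A I^A × I^A I^A: posterior weight 4/15.
  I^A I^A × I^A i: posterior weight 4/15.
  I^A i × I^A I^A: posterior weight 4/15.
  I^A i × I^A i: posterior weight 1/5.
Sum the posterior weight over pairs where Dara is I^A i: 7/15.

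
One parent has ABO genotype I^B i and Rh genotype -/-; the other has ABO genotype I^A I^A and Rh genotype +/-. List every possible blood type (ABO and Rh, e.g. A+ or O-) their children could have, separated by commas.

A+, A-, AB+, AB-

Gametes from I^B i × I^A I^A give offspring ABO genotypes I^A I^B, I^A i, i.e. phenotypes A, AB.
Rh cross -/- × +/- → phenotypes Rh+, Rh-.
Combining independently: A+, A-, AB+, AB-.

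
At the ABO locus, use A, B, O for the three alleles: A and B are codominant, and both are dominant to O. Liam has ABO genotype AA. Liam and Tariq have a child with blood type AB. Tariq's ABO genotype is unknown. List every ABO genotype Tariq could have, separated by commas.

For each candidate genotype of Tariq, check whether crossing it with AA can produce every observed child phenotype.
  AA → possible child types {A} ✗
  AB → possible child types {A, AB} ✓
  AO → possible child types {A} ✗
  BB → possible child types {AB} ✓
  BO → possible child types {A, AB} ✓
  OO → possible child types {A} ✗

AB, BB, BO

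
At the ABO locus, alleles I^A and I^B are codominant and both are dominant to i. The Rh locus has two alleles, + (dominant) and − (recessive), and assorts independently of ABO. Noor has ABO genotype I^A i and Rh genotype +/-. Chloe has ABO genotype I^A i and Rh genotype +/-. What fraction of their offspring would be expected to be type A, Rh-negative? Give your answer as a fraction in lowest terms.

3/16

ABO cross I^A i × I^A i → offspring phenotypes: 1/4 O, 3/4 A.
Rh cross +/- × +/- → 3/4 Rh+, 1/4 Rh-.
Independent loci: P(type A, Rh-negative) = 3/4 × 1/4 = 3/16.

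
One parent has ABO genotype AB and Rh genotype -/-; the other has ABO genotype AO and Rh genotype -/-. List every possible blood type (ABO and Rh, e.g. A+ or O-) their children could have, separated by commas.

A-, B-, AB-

Gametes from AB × AO give offspring ABO genotypes AA, AB, AO, BO, i.e. phenotypes A, B, AB.
Rh cross -/- × -/- → phenotypes Rh-.
Combining independently: A-, B-, AB-.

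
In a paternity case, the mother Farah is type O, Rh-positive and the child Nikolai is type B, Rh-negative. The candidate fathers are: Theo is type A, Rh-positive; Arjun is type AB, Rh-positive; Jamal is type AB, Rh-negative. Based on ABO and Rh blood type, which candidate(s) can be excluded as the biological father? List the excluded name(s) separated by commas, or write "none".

A candidate is excluded only if no genotype consistent with his phenotype could produce a type B, Rh-negative child with a type O, Rh-positive mother.
Theo (type A, Rh+): no genotype consistent with that phenotype can produce a type-B Rh- child with a type-O mother.

Theo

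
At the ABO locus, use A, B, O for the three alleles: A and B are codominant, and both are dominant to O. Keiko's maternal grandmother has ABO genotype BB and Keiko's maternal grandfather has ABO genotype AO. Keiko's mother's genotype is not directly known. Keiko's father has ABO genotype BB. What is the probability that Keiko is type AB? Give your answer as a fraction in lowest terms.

1/4

Keiko's mother's ABO genotype from BB × AO: 1/2 AB, 1/2 BO.
Crossing each possibility with the father BB and summing P(type AB): 1/2·1/2 + 1/2·0 = 1/4.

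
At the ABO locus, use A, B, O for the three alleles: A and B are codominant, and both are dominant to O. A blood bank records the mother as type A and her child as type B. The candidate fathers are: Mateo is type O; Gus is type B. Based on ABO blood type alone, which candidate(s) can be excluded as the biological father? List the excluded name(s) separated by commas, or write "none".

Mateo

A candidate is excluded only if no genotype consistent with his phenotype could produce a type B child with a type A mother.
Mateo (type O): no genotype consistent with that phenotype can produce a type-B child with a type-A mother.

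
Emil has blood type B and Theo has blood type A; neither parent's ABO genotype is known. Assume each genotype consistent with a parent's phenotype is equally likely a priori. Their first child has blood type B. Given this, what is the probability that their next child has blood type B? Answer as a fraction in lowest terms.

5/12

Possible genotypes: Emil ∈ {I^B I^B, I^B i}; Theo ∈ {I^A I^A, I^A i}.
Weight each parental genotype pair by prior × P(type-B child):
  I^B I^B × I^A i: posterior weight 2/3; P(next child type B) = 1/2.
  I^B i × I^A i: posterior weight 1/3; P(next child type B) = 1/4.
Weighted sum = 5/12.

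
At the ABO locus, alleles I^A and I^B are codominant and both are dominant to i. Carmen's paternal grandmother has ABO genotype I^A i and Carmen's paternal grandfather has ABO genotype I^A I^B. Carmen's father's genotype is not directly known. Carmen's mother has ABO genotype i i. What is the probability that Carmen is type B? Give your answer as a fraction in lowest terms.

Carmen's father's ABO genotype from I^A i × I^A I^B: 1/4 I^A I^A, 1/4 I^A I^B, 1/4 I^A i, 1/4 I^B i.
Crossing each possibility with the mother i i and summing P(type B): 1/4·0 + 1/4·1/2 + 1/4·0 + 1/4·1/2 = 1/4.

1/4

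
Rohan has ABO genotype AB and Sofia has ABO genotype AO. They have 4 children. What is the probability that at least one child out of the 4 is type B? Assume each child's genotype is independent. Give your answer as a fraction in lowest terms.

175/256

ABO cross AB × AO → 1/2 A, 1/4 B, 1/4 AB.
So P(type B) = 1/4 per child.
P(none) = (3/4)^4 = 81/256; P(at least one) = 1 − 81/256 = 175/256.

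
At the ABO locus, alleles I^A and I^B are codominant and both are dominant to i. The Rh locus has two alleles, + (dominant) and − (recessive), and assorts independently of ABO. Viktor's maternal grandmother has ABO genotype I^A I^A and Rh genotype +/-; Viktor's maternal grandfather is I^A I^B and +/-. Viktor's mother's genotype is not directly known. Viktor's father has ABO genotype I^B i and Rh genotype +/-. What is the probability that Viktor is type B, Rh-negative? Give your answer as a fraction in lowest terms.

1/16

Viktor's mother's ABO genotype from I^A I^A × I^A I^B: 1/2 I^A I^A, 1/2 I^A I^B.
Crossing each possibility with the father I^B i and summing P(type B): 1/2·0 + 1/2·1/2 = 1/4.
Similarly for Rh via the mother's Rh distribution: P(Rh-) = 1/4.
Independent loci: 1/4 × 1/4 = 1/16.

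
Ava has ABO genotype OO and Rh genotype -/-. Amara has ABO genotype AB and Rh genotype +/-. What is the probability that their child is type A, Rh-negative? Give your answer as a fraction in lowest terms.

1/4

ABO cross OO × AB → offspring phenotypes: 1/2 A, 1/2 B.
Rh cross -/- × +/- → 1/2 Rh+, 1/2 Rh-.
Independent loci: P(type A, Rh-negative) = 1/2 × 1/2 = 1/4.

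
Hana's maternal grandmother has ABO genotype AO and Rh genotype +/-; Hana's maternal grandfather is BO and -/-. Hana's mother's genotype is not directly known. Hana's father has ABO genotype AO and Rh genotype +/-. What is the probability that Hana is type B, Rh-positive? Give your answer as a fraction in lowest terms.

Hana's mother's ABO genotype from AO × BO: 1/4 AB, 1/4 AO, 1/4 BO, 1/4 OO.
Crossing each possibility with the father AO and summing P(type B): 1/4·1/4 + 1/4·0 + 1/4·1/4 + 1/4·0 = 1/8.
Similarly for Rh via the mother's Rh distribution: P(Rh+) = 5/8.
Independent loci: 1/8 × 5/8 = 5/64.

5/64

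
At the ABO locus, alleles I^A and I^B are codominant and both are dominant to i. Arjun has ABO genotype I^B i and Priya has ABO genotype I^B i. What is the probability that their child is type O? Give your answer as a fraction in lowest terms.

ABO cross I^B i × I^B i → offspring phenotypes: 1/4 O, 3/4 B.
So P(type O) = 1/4.

1/4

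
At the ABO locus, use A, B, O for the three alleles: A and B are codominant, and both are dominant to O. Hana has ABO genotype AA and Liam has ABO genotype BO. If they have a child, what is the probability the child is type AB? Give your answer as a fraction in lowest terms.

ABO cross AA × BO → offspring phenotypes: 1/2 A, 1/2 AB.
So P(type AB) = 1/2.

1/2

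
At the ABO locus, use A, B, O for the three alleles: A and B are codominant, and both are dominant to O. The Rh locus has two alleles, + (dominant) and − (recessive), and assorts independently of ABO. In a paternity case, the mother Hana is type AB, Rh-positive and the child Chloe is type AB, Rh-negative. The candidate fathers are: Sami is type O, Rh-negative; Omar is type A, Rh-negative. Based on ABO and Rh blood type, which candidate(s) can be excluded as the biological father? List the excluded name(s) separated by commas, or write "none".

A candidate is excluded only if no genotype consistent with his phenotype could produce a type AB, Rh-negative child with a type AB, Rh-positive mother.
Sami (type O, Rh-): no genotype consistent with that phenotype can produce a type-AB Rh- child with a type-AB mother.

Sami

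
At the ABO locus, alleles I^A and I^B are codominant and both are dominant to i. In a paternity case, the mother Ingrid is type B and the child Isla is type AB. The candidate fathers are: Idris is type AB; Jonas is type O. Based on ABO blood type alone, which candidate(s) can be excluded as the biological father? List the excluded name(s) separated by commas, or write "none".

Jonas

A candidate is excluded only if no genotype consistent with his phenotype could produce a type AB child with a type B mother.
Jonas (type O): no genotype consistent with that phenotype can produce a type-AB child with a type-B mother.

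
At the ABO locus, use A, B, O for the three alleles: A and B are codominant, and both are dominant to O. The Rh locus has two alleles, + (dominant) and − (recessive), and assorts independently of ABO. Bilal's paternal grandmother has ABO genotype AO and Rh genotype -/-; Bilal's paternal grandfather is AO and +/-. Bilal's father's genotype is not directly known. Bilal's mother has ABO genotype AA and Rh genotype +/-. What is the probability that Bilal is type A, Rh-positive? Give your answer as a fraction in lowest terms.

5/8

Bilal's father's ABO genotype from AO × AO: 1/4 AA, 1/2 AO, 1/4 OO.
Crossing each possibility with the mother AA and summing P(type A): 1/4·1 + 1/2·1 + 1/4·1 = 1.
Similarly for Rh via the father's Rh distribution: P(Rh+) = 5/8.
Independent loci: 1 × 5/8 = 5/8.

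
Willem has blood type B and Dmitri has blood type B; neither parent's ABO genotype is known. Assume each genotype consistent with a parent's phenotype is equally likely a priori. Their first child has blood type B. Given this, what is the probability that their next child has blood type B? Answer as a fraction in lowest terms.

19/20

Possible genotypes: Willem ∈ {BB, BO}; Dmitri ∈ {BB, BO}.
Weight each parental genotype pair by prior × P(type-B child):
  BB × BB: posterior weight 4/15; P(next child type B) = 1.
  BB × BO: posterior weight 4/15; P(next child type B) = 1.
  BO × BB: posterior weight 4/15; P(next child type B) = 1.
  BO × BO: posterior weight 1/5; P(next child type B) = 3/4.
Weighted sum = 19/20.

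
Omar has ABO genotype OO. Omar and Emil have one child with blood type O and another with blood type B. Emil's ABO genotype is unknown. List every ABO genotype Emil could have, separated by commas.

For each candidate genotype of Emil, check whether crossing it with OO can produce every observed child phenotype.
  AA → possible child types {A} ✗
  AB → possible child types {A, B} ✗
  AO → possible child types {O, A} ✗
  BB → possible child types {B} ✗
  BO → possible child types {O, B} ✓
  OO → possible child types {O} ✗

BO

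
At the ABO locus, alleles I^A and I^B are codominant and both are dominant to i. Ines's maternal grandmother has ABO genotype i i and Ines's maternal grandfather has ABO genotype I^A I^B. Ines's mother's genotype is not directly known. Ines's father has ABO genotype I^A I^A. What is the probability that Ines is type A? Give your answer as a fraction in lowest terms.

3/4

Ines's mother's ABO genotype from i i × I^A I^B: 1/2 I^A i, 1/2 I^B i.
Crossing each possibility with the father I^A I^A and summing P(type A): 1/2·1 + 1/2·1/2 = 3/4.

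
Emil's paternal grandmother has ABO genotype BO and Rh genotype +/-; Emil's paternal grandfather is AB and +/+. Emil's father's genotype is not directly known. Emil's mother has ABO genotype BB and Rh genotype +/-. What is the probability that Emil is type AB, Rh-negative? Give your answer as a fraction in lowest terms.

Emil's father's ABO genotype from BO × AB: 1/4 AB, 1/4 AO, 1/4 BB, 1/4 BO.
Crossing each possibility with the mother BB and summing P(type AB): 1/4·1/2 + 1/4·1/2 + 1/4·0 + 1/4·0 = 1/4.
Similarly for Rh via the father's Rh distribution: P(Rh-) = 1/8.
Independent loci: 1/4 × 1/8 = 1/32.

1/32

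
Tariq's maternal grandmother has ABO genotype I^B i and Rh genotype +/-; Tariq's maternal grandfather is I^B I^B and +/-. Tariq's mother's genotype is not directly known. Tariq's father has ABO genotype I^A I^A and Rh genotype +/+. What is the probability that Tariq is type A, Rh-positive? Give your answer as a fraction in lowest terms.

1/4

Tariq's mother's ABO genotype from I^B i × I^B I^B: 1/2 I^B I^B, 1/2 I^B i.
Crossing each possibility with the father I^A I^A and summing P(type A): 1/2·0 + 1/2·1/2 = 1/4.
Similarly for Rh via the mother's Rh distribution: P(Rh+) = 1.
Independent loci: 1/4 × 1 = 1/4.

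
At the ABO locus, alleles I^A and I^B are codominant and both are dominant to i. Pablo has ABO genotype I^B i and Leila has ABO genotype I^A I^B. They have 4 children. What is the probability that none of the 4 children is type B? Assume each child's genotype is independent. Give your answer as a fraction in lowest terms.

ABO cross I^B i × I^A I^B → 1/4 A, 1/2 B, 1/4 AB.
So P(type B) = 1/2 per child.
P(not type B) = 1/2 for one child; (1/2)^4 = 1/16.

1/16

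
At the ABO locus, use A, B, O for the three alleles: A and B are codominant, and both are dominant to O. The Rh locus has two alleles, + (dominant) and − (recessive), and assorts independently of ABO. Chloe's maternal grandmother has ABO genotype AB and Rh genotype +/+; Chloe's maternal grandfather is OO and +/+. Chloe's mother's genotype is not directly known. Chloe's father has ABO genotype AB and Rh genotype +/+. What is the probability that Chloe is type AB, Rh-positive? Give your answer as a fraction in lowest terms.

Chloe's mother's ABO genotype from AB × OO: 1/2 AO, 1/2 BO.
Crossing each possibility with the father AB and summing P(type AB): 1/2·1/4 + 1/2·1/4 = 1/4.
Similarly for Rh via the mother's Rh distribution: P(Rh+) = 1.
Independent loci: 1/4 × 1 = 1/4.

1/4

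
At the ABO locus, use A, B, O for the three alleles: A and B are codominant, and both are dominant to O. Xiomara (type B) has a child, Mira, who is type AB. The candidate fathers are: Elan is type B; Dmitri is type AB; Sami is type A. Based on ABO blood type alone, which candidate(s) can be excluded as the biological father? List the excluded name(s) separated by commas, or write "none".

A candidate is excluded only if no genotype consistent with his phenotype could produce a type AB child with a type B mother.
Elan (type B): no genotype consistent with that phenotype can produce a type-AB child with a type-B mother.

Elan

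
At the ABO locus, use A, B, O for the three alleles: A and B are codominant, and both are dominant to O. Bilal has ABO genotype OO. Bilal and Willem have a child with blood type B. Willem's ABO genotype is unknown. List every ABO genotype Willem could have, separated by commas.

For each candidate genotype of Willem, check whether crossing it with OO can produce every observed child phenotype.
  AA → possible child types {A} ✗
  AB → possible child types {A, B} ✓
  AO → possible child types {O, A} ✗
  BB → possible child types {B} ✓
  BO → possible child types {O, B} ✓
  OO → possible child types {O} ✗

AB, BB, BO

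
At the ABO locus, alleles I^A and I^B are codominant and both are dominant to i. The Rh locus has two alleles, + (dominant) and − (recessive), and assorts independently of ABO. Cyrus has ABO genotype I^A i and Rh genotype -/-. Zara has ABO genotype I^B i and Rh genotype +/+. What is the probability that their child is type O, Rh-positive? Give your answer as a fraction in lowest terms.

ABO cross I^A i × I^B i → offspring phenotypes: 1/4 O, 1/4 A, 1/4 B, 1/4 AB.
Rh cross -/- × +/+ → 1 Rh+.
Independent loci: P(type O, Rh-positive) = 1/4 × 1 = 1/4.

1/4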